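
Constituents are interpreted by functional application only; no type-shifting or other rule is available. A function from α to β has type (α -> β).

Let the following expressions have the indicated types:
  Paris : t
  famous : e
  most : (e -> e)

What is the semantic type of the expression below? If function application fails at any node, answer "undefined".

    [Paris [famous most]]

[famous most] — most of type (e -> e) combines with famous of type e: type e.
[Paris [famous most]]: t and e cannot combine by function application — type clash.

undefined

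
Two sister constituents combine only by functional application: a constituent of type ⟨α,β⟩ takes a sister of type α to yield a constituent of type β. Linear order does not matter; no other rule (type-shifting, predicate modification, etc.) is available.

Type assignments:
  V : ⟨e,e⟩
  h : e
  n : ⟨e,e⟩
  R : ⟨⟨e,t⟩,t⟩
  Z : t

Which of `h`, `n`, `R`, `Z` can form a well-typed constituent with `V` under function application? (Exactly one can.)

h — combines: V : ⟨e,e⟩ takes h : e as argument, giving e.
n : ⟨e,e⟩ — neither side's domain matches the other.
R : ⟨⟨e,t⟩,t⟩ — neither side's domain matches the other.
Z : t — neither side's domain matches the other.

h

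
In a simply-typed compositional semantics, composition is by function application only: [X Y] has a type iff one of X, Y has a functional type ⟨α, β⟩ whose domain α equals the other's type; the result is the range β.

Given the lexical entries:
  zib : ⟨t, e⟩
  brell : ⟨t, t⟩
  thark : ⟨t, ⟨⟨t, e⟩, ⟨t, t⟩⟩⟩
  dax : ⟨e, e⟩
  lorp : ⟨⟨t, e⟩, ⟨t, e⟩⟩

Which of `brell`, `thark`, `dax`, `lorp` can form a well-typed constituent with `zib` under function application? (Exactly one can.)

lorp

brell : ⟨t, t⟩ — no; zib wants t, and brell wants t.
thark : ⟨t, ⟨⟨t, e⟩, ⟨t, t⟩⟩⟩ — no; zib wants t, and thark wants t.
dax : ⟨e, e⟩ — no; zib wants t, and dax wants e.
lorp — combines: lorp : ⟨⟨t, e⟩, ⟨t, e⟩⟩ takes zib : ⟨t, e⟩ as argument, giving ⟨t, e⟩.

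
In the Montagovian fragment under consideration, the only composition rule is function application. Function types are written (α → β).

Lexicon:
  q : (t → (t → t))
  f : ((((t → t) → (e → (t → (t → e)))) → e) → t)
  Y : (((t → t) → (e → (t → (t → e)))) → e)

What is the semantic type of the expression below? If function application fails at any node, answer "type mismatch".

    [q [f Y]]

(t → t)

[f Y]: ((((t → t) → (e → (t → (t → e)))) → e) → t) applied to (((t → t) → (e → (t → (t → e)))) → e) yields t.
[q [f Y]]: (t → (t → t)) applied to t yields (t → t).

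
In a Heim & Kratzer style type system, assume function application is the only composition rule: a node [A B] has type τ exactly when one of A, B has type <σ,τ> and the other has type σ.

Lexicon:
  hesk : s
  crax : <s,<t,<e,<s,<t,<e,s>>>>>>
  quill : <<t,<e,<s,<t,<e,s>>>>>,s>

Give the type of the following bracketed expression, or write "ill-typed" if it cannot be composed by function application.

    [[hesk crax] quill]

[hesk crax]: <s,<t,<e,<s,<t,<e,s>>>>>> applied to s yields <t,<e,<s,<t,<e,s>>>>>.
[[hesk crax] quill]: <<t,<e,<s,<t,<e,s>>>>>,s> applied to <t,<e,<s,<t,<e,s>>>>> yields s.

s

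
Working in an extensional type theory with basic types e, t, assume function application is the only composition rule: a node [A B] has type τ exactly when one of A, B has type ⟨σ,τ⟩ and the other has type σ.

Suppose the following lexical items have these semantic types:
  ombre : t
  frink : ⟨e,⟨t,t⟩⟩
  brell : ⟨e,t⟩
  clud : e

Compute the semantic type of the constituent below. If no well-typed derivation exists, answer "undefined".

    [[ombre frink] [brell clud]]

At [ombre frink]: neither t nor ⟨e,⟨t,t⟩⟩ can take the other as argument; the node is ill-typed.

undefined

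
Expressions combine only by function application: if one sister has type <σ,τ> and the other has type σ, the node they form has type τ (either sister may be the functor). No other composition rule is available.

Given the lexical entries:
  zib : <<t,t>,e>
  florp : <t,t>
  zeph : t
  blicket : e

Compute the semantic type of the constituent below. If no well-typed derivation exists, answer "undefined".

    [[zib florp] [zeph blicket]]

undefined

[zib florp]: functor zib : <<t,t>,e>, argument florp : <t,t>; result e.
At [zeph blicket]: neither t nor e can take the other as argument; the node is ill-typed.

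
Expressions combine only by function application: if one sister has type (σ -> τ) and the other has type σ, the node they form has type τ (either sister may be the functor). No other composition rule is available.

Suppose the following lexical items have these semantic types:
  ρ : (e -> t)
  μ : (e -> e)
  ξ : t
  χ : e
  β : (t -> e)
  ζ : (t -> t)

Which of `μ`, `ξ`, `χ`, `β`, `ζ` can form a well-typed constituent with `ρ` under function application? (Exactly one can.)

μ : (e -> e) — ρ needs e; μ needs e; neither fits.
ξ : t — ρ needs e; ξ needs nothing (atomic); neither fits.
χ — combines: ρ : (e -> t) takes χ : e as argument, giving t.
β : (t -> e) — ρ needs e; β needs t; neither fits.
ζ : (t -> t) — ρ needs e; ζ needs t; neither fits.

χ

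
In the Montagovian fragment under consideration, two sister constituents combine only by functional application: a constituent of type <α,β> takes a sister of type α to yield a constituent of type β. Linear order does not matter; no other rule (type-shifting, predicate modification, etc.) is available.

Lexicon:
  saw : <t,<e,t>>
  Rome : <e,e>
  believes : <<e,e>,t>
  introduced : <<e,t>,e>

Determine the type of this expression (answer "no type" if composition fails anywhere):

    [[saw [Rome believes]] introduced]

e

[Rome believes]: <<e,e>,t> applied to <e,e> yields t.
[saw [Rome believes]]: <t,<e,t>> applied to t yields <e,t>.
[[saw [Rome believes]] introduced]: <<e,t>,e> applied to <e,t> yields e.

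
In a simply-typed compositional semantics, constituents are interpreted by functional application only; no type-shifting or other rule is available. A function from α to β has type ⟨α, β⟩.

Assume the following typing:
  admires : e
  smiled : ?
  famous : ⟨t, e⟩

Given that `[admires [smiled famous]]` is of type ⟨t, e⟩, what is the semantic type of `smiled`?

⟨⟨t, e⟩, ⟨e, ⟨t, e⟩⟩⟩

For [admires [smiled famous]] to have type ⟨t, e⟩ with admires of type e, [smiled famous] must be the function: [smiled famous] : ⟨e, ⟨t, e⟩⟩.
For [smiled famous] to have type ⟨e, ⟨t, e⟩⟩ with famous of type ⟨t, e⟩, smiled must be the function: smiled : ⟨⟨t, e⟩, ⟨e, ⟨t, e⟩⟩⟩.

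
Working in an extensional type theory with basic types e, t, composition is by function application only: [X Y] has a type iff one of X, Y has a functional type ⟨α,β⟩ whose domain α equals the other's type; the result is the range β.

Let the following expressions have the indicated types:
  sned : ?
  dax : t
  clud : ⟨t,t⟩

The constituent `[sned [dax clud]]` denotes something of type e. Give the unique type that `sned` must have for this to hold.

⟨t,e⟩

[sned [dax clud]] is required to be e. [dax clud] : t cannot yield e as functor, so sned : ⟨t,e⟩.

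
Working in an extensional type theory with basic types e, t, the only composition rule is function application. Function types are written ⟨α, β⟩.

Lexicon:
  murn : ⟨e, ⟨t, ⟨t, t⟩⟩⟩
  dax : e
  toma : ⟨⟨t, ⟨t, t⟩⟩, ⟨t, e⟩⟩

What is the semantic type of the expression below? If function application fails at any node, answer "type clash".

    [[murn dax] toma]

[murn dax]: murn is ⟨e, ⟨t, ⟨t, t⟩⟩⟩, dax is e; result ⟨t, ⟨t, t⟩⟩.
[[murn dax] toma]: toma is ⟨⟨t, ⟨t, t⟩⟩, ⟨t, e⟩⟩, [murn dax] is ⟨t, ⟨t, t⟩⟩; result ⟨t, e⟩.

⟨t, e⟩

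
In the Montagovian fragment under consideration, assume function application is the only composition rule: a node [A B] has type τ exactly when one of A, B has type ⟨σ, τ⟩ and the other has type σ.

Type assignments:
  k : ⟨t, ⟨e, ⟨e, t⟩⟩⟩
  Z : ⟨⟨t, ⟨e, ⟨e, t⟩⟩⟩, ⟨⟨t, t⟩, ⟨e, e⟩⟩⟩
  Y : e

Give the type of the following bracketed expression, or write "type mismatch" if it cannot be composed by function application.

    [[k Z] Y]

[k Z] — Z of type ⟨⟨t, ⟨e, ⟨e, t⟩⟩⟩, ⟨⟨t, t⟩, ⟨e, e⟩⟩⟩ combines with k of type ⟨t, ⟨e, ⟨e, t⟩⟩⟩: type ⟨⟨t, t⟩, ⟨e, e⟩⟩.
[[k Z] Y]: ⟨⟨t, t⟩, ⟨e, e⟩⟩ with e — neither is a function whose domain matches the other; composition fails here.

type mismatch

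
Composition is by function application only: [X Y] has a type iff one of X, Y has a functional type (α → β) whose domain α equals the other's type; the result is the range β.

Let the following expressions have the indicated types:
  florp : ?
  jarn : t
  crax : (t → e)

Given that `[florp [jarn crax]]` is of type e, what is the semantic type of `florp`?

(e → e)

For [florp [jarn crax]] to have type e with [jarn crax] of type e, florp must be the function: florp : (e → e).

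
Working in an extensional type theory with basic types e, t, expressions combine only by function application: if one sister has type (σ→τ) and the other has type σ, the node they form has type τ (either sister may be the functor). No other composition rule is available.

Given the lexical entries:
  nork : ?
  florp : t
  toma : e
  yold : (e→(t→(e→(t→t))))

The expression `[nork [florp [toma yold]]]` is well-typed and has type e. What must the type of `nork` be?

[nork [florp [toma yold]]] is required to be e. [florp [toma yold]] : (e→(t→t)) cannot yield e as functor, so nork : ((e→(t→t))→e).

((e→(t→t))→e)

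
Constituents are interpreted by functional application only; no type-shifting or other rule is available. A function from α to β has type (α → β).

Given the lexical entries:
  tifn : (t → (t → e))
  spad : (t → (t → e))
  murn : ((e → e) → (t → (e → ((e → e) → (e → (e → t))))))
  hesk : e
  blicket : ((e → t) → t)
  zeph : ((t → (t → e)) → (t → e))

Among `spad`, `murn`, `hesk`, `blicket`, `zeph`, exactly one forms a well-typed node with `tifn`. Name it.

zeph

spad : (t → (t → e)) — does not combine with tifn.
murn : ((e → e) → (t → (e → ((e → e) → (e → (e → t)))))) — does not combine with tifn.
hesk : e — does not combine with tifn.
blicket : ((e → t) → t) — does not combine with tifn.
zeph — combines: zeph : ((t → (t → e)) → (t → e)) takes tifn : (t → (t → e)) as argument, giving (t → e).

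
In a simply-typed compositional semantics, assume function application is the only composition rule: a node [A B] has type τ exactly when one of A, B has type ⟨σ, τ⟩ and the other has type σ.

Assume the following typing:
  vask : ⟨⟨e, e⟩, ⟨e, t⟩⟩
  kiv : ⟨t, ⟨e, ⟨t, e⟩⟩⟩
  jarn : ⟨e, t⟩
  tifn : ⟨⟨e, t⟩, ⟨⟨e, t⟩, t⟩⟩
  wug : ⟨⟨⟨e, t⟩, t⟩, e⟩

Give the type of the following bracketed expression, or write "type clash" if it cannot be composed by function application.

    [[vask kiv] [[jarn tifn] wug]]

type clash

[vask kiv]: ⟨⟨e, e⟩, ⟨e, t⟩⟩ and ⟨t, ⟨e, ⟨t, e⟩⟩⟩ cannot combine by function application — type clash.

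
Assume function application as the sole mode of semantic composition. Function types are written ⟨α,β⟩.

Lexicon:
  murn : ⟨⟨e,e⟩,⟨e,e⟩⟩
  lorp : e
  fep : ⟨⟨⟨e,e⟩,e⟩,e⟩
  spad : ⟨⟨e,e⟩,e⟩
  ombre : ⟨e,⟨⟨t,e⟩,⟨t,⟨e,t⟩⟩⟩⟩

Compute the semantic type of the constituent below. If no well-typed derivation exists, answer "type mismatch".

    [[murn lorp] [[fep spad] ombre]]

At [murn lorp]: neither ⟨⟨e,e⟩,⟨e,e⟩⟩ nor e can take the other as argument; the node is ill-typed.

type mismatch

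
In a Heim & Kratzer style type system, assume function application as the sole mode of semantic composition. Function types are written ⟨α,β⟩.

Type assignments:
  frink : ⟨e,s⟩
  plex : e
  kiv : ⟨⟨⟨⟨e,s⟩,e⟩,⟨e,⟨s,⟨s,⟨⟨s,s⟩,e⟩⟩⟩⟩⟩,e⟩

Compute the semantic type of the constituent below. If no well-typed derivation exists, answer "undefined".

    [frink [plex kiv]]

At [plex kiv]: neither e nor ⟨⟨⟨⟨e,s⟩,e⟩,⟨e,⟨s,⟨s,⟨⟨s,s⟩,e⟩⟩⟩⟩⟩,e⟩ can take the other as argument; the node is ill-typed.

undefined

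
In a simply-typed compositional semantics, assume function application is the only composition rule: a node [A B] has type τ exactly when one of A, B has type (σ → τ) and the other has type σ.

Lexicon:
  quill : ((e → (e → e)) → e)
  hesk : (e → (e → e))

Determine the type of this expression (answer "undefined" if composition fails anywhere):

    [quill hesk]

[quill hesk]: quill is ((e → (e → e)) → e), hesk is (e → (e → e)); result e.

e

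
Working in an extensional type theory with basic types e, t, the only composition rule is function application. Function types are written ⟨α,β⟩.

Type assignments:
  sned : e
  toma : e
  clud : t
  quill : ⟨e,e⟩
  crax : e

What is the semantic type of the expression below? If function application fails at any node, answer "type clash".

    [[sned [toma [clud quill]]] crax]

At [clud quill]: neither t nor ⟨e,e⟩ can take the other as argument; the node is ill-typed.

type clash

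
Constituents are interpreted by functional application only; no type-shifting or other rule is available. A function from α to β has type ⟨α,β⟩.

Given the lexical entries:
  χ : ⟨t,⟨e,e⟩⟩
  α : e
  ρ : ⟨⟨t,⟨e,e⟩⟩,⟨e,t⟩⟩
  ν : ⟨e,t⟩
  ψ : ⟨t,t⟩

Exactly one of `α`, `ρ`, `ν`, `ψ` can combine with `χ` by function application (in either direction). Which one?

α : e — does not combine with χ.
ρ — combines: ρ : ⟨⟨t,⟨e,e⟩⟩,⟨e,t⟩⟩ takes χ : ⟨t,⟨e,e⟩⟩ as argument, giving ⟨e,t⟩.
ν : ⟨e,t⟩ — does not combine with χ.
ψ : ⟨t,t⟩ — does not combine with χ.

ρ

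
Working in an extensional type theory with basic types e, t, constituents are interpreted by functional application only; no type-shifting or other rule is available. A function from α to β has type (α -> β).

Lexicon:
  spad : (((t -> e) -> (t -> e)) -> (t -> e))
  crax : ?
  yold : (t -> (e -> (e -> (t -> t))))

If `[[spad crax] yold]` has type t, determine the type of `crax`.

((((t -> e) -> (t -> e)) -> (t -> e)) -> ((t -> (e -> (e -> (t -> t)))) -> t))

For [[spad crax] yold] to have type t with yold of type (t -> (e -> (e -> (t -> t)))), [spad crax] must be the function: [spad crax] : ((t -> (e -> (e -> (t -> t)))) -> t).
For [spad crax] to have type ((t -> (e -> (e -> (t -> t)))) -> t) with spad of type (((t -> e) -> (t -> e)) -> (t -> e)), crax must be the function: crax : ((((t -> e) -> (t -> e)) -> (t -> e)) -> ((t -> (e -> (e -> (t -> t)))) -> t)).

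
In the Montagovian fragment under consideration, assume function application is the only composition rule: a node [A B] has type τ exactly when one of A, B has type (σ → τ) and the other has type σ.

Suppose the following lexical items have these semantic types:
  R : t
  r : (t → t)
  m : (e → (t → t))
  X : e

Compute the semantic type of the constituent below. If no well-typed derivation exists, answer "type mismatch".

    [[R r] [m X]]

[R r]: functor r : (t → t), argument R : t; result t.
[m X]: functor m : (e → (t → t)), argument X : e; result (t → t).
[[R r] [m X]]: functor [m X] : (t → t), argument [R r] : t; result t.

t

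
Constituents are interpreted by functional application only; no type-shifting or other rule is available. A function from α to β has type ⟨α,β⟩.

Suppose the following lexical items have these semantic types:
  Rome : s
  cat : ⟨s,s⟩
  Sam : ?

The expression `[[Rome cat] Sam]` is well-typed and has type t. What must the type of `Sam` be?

⟨s,t⟩

At [[Rome cat] Sam] (required: t): [Rome cat] is s, which is not a function with range t; hence Sam is the functor — type ⟨s,t⟩.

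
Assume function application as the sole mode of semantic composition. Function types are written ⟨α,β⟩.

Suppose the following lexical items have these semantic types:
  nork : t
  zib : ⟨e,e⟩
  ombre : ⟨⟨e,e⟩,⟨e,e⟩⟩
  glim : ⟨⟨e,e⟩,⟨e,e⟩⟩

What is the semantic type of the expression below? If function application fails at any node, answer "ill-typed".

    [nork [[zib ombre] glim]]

ill-typed

At [zib ombre], ombre : ⟨⟨e,e⟩,⟨e,e⟩⟩ takes zib : ⟨e,e⟩, giving ⟨e,e⟩.
At [[zib ombre] glim], glim : ⟨⟨e,e⟩,⟨e,e⟩⟩ takes [zib ombre] : ⟨e,e⟩, giving ⟨e,e⟩.
[nork [[zib ombre] glim]]: t and ⟨e,e⟩ cannot combine by function application — type clash.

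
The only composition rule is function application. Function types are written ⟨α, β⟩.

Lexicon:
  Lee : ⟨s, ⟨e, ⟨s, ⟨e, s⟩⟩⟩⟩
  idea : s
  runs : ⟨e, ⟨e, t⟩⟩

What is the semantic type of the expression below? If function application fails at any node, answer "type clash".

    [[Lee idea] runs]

type clash

[Lee idea]: Lee is ⟨s, ⟨e, ⟨s, ⟨e, s⟩⟩⟩⟩, idea is s; result ⟨e, ⟨s, ⟨e, s⟩⟩⟩.
At [[Lee idea] runs]: neither ⟨e, ⟨s, ⟨e, s⟩⟩⟩ nor ⟨e, ⟨e, t⟩⟩ can take the other as argument; the node is ill-typed.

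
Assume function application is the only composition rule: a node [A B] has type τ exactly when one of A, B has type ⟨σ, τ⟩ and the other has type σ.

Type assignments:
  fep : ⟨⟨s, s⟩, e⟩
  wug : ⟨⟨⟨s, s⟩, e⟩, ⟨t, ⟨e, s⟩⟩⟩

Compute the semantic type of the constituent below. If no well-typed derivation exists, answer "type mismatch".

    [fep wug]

[fep wug]: ⟨⟨⟨s, s⟩, e⟩, ⟨t, ⟨e, s⟩⟩⟩ applied to ⟨⟨s, s⟩, e⟩ yields ⟨t, ⟨e, s⟩⟩.

⟨t, ⟨e, s⟩⟩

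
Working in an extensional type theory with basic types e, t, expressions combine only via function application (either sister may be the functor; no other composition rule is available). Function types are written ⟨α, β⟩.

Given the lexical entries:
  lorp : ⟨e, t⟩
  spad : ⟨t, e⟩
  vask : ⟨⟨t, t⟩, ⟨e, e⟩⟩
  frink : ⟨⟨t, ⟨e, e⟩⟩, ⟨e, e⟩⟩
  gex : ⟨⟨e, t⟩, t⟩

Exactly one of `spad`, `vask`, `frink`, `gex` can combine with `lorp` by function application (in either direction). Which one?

spad : ⟨t, e⟩ — no; lorp wants e, and spad wants t.
vask : ⟨⟨t, t⟩, ⟨e, e⟩⟩ — no; lorp wants e, and vask wants ⟨t, t⟩.
frink : ⟨⟨t, ⟨e, e⟩⟩, ⟨e, e⟩⟩ — no; lorp wants e, and frink wants ⟨t, ⟨e, e⟩⟩.
gex — combines: gex : ⟨⟨e, t⟩, t⟩ takes lorp : ⟨e, t⟩ as argument, giving t.

gex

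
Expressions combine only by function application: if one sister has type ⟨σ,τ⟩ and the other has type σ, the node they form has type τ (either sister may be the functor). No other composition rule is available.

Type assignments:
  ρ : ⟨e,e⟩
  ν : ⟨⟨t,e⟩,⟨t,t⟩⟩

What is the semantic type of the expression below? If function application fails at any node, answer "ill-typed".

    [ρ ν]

[ρ ν]: ⟨e,e⟩ and ⟨⟨t,e⟩,⟨t,t⟩⟩ cannot combine by function application — type clash.

ill-typed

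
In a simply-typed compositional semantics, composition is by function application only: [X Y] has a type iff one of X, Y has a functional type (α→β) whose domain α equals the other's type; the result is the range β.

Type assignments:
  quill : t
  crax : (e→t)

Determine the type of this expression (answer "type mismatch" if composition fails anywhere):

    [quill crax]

type mismatch

[quill crax]: t and (e→t) cannot combine by function application — type clash.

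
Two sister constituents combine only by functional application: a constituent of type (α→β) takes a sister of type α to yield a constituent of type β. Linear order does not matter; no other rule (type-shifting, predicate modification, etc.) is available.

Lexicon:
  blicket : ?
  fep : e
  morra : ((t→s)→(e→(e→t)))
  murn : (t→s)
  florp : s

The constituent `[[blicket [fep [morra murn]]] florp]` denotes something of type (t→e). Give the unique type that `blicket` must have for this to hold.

((e→t)→(s→(t→e)))

[[blicket [fep [morra murn]]] florp] is required to be (t→e). florp : s cannot yield (t→e) as functor, so [blicket [fep [morra murn]]] : (s→(t→e)).
[blicket [fep [morra murn]]] is required to be (s→(t→e)). [fep [morra murn]] : (e→t) cannot yield (s→(t→e)) as functor, so blicket : ((e→t)→(s→(t→e))).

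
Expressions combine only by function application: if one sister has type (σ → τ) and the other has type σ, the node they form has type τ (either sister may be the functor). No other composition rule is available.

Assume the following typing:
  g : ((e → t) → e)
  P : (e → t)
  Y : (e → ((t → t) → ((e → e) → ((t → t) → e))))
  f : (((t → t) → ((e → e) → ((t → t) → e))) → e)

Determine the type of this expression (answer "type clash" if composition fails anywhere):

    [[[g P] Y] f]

[g P] — g of type ((e → t) → e) combines with P of type (e → t): type e.
[[g P] Y] — Y of type (e → ((t → t) → ((e → e) → ((t → t) → e)))) combines with [g P] of type e: type ((t → t) → ((e → e) → ((t → t) → e))).
[[[g P] Y] f] — f of type (((t → t) → ((e → e) → ((t → t) → e))) → e) combines with [[g P] Y] of type ((t → t) → ((e → e) → ((t → t) → e))): type e.

e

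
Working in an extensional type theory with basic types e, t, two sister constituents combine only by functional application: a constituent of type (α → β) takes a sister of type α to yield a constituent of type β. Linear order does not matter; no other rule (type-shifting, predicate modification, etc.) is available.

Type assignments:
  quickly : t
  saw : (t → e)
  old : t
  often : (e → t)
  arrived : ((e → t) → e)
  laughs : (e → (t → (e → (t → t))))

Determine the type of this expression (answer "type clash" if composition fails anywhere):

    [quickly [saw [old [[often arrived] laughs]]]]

[often arrived]: functor arrived : ((e → t) → e), argument often : (e → t); result e.
[[often arrived] laughs]: functor laughs : (e → (t → (e → (t → t)))), argument [often arrived] : e; result (t → (e → (t → t))).
[old [[often arrived] laughs]]: functor [[often arrived] laughs] : (t → (e → (t → t))), argument old : t; result (e → (t → t)).
[saw [old [[often arrived] laughs]]]: (t → e) with (e → (t → t)) — neither is a function whose domain matches the other; composition fails here.

type clash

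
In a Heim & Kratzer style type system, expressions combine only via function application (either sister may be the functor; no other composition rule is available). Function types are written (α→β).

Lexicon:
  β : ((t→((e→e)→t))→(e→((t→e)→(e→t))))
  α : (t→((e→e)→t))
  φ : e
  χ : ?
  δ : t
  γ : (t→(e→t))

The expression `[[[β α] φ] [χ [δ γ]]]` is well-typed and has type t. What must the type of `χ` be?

[[[β α] φ] [χ [δ γ]]] must have type t. The sister [[β α] φ] has type ((t→e)→(e→t)); that is not a function onto t, so [χ [δ γ]] must be the functor, of type (((t→e)→(e→t))→t).
[χ [δ γ]] must have type (((t→e)→(e→t))→t). The sister [δ γ] has type (e→t); that is not a function onto (((t→e)→(e→t))→t), so χ must be the functor, of type ((e→t)→(((t→e)→(e→t))→t)).

((e→t)→(((t→e)→(e→t))→t))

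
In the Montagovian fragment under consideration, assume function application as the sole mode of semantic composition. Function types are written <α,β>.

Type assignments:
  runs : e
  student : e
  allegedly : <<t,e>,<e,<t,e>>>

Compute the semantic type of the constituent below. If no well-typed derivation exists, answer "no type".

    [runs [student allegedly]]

no type

[student allegedly]: e and <<t,e>,<e,<t,e>>> cannot combine by function application — type clash.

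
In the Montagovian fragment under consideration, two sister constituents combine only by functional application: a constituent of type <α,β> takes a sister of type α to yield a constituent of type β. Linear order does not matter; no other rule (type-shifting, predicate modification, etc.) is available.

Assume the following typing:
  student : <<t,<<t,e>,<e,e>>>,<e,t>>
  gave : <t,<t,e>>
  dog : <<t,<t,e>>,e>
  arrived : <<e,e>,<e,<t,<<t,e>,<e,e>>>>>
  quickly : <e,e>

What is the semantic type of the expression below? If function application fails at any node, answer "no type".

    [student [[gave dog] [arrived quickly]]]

<e,t>

[gave dog]: <<t,<t,e>>,e> applied to <t,<t,e>> yields e.
[arrived quickly]: <<e,e>,<e,<t,<<t,e>,<e,e>>>>> applied to <e,e> yields <e,<t,<<t,e>,<e,e>>>>.
[[gave dog] [arrived quickly]]: <e,<t,<<t,e>,<e,e>>>> applied to e yields <t,<<t,e>,<e,e>>>.
[student [[gave dog] [arrived quickly]]]: <<t,<<t,e>,<e,e>>>,<e,t>> applied to <t,<<t,e>,<e,e>>> yields <e,t>.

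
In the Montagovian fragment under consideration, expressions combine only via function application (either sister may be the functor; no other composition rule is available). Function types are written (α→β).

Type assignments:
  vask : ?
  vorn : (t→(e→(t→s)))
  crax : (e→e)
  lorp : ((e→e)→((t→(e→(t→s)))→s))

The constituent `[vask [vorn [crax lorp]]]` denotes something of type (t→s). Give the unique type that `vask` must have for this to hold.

[vask [vorn [crax lorp]]] is required to be (t→s). [vorn [crax lorp]] : s cannot yield (t→s) as functor, so vask : (s→(t→s)).

(s→(t→s))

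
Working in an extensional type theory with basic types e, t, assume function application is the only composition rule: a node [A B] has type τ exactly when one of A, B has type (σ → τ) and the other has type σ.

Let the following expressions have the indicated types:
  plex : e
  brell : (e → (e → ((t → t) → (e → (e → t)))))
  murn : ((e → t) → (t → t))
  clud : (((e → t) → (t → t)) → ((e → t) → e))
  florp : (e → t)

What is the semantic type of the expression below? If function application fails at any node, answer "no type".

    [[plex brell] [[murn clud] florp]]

At [plex brell], brell : (e → (e → ((t → t) → (e → (e → t))))) takes plex : e, giving (e → ((t → t) → (e → (e → t)))).
At [murn clud], clud : (((e → t) → (t → t)) → ((e → t) → e)) takes murn : ((e → t) → (t → t)), giving ((e → t) → e).
At [[murn clud] florp], [murn clud] : ((e → t) → e) takes florp : (e → t), giving e.
At [[plex brell] [[murn clud] florp]], [plex brell] : (e → ((t → t) → (e → (e → t)))) takes [[murn clud] florp] : e, giving ((t → t) → (e → (e → t))).

((t → t) → (e → (e → t)))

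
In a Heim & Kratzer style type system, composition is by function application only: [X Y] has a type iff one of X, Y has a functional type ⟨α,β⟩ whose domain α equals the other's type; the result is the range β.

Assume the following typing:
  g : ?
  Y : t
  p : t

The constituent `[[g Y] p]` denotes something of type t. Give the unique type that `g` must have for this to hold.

⟨t,⟨t,t⟩⟩

[[g Y] p] is required to be t. p : t cannot yield t as functor, so [g Y] : ⟨t,t⟩.
[g Y] is required to be ⟨t,t⟩. Y : t cannot yield ⟨t,t⟩ as functor, so g : ⟨t,⟨t,t⟩⟩.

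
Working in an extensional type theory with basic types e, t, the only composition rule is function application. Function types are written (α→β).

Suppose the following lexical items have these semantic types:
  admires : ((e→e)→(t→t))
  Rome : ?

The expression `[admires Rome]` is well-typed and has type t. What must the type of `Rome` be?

For [admires Rome] to have type t with admires of type ((e→e)→(t→t)), Rome must be the function: Rome : (((e→e)→(t→t))→t).

(((e→e)→(t→t))→t)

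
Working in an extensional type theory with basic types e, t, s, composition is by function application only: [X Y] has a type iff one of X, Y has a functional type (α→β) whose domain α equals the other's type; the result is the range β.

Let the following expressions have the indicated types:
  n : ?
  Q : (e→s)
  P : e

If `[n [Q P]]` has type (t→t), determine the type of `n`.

(s→(t→t))

For [n [Q P]] to have type (t→t) with [Q P] of type s, n must be the function: n : (s→(t→t)).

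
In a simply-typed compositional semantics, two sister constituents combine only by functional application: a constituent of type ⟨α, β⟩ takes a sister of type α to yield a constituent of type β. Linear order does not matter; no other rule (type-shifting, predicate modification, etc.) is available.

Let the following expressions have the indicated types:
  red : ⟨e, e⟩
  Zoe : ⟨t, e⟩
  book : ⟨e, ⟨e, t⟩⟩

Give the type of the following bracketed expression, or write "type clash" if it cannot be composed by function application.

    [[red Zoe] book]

At [red Zoe]: neither ⟨e, e⟩ nor ⟨t, e⟩ can take the other as argument; the node is ill-typed.

type clash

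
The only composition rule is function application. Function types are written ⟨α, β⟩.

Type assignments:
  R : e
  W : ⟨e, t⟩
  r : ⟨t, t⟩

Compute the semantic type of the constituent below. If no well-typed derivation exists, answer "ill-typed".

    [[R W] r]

t

[R W]: W is ⟨e, t⟩, R is e; result t.
[[R W] r]: r is ⟨t, t⟩, [R W] is t; result t.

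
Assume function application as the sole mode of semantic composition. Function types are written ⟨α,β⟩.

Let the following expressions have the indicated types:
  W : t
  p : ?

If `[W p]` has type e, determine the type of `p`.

For [W p] to have type e with W of type t, p must be the function: p : ⟨t,e⟩.

⟨t,e⟩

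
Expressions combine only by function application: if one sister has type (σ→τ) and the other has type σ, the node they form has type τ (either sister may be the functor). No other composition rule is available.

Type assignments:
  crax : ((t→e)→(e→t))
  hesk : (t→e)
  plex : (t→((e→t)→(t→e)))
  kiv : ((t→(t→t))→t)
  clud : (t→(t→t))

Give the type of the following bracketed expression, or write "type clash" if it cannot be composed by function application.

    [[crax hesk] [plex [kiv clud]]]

(t→e)

At [crax hesk], crax : ((t→e)→(e→t)) takes hesk : (t→e), giving (e→t).
At [kiv clud], kiv : ((t→(t→t))→t) takes clud : (t→(t→t)), giving t.
At [plex [kiv clud]], plex : (t→((e→t)→(t→e))) takes [kiv clud] : t, giving ((e→t)→(t→e)).
At [[crax hesk] [plex [kiv clud]]], [plex [kiv clud]] : ((e→t)→(t→e)) takes [crax hesk] : (e→t), giving (t→e).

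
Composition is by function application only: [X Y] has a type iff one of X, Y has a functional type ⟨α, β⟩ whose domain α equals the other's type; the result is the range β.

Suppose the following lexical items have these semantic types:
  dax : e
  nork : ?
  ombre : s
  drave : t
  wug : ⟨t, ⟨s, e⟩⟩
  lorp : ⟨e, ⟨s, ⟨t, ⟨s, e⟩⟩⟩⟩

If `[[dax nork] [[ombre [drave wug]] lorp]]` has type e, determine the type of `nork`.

For [[dax nork] [[ombre [drave wug]] lorp]] to have type e with [[ombre [drave wug]] lorp] of type ⟨s, ⟨t, ⟨s, e⟩⟩⟩, [dax nork] must be the function: [dax nork] : ⟨⟨s, ⟨t, ⟨s, e⟩⟩⟩, e⟩.
For [dax nork] to have type ⟨⟨s, ⟨t, ⟨s, e⟩⟩⟩, e⟩ with dax of type e, nork must be the function: nork : ⟨e, ⟨⟨s, ⟨t, ⟨s, e⟩⟩⟩, e⟩⟩.

⟨e, ⟨⟨s, ⟨t, ⟨s, e⟩⟩⟩, e⟩⟩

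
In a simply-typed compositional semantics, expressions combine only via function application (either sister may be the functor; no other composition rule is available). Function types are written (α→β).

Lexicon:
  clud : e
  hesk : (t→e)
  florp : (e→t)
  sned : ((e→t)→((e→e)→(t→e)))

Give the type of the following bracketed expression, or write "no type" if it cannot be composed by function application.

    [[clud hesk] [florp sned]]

[clud hesk]: e and (t→e) cannot combine by function application — type clash.

no type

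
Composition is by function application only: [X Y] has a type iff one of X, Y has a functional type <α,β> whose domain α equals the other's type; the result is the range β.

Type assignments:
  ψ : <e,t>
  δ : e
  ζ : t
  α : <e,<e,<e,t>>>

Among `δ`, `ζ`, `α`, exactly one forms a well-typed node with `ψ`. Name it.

δ

δ — combines: ψ : <e,t> takes δ : e as argument, giving t.
ζ : t — no; ψ wants e, and ζ wants nothing (atomic).
α : <e,<e,<e,t>>> — no; ψ wants e, and α wants e.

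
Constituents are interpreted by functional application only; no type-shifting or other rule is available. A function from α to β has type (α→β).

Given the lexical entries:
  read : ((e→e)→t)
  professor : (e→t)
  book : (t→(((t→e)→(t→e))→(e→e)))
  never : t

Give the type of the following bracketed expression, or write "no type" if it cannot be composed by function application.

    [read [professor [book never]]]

[book never] — book of type (t→(((t→e)→(t→e))→(e→e))) combines with never of type t: type (((t→e)→(t→e))→(e→e)).
[professor [book never]]: (e→t) and (((t→e)→(t→e))→(e→e)) cannot combine by function application — type clash.

no type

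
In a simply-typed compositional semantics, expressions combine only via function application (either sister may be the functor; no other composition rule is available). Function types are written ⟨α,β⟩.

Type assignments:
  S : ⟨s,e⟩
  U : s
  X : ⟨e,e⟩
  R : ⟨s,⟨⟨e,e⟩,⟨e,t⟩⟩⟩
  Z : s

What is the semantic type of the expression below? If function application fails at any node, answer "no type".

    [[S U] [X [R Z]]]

t

[S U]: ⟨s,e⟩ applied to s yields e.
[R Z]: ⟨s,⟨⟨e,e⟩,⟨e,t⟩⟩⟩ applied to s yields ⟨⟨e,e⟩,⟨e,t⟩⟩.
[X [R Z]]: ⟨⟨e,e⟩,⟨e,t⟩⟩ applied to ⟨e,e⟩ yields ⟨e,t⟩.
[[S U] [X [R Z]]]: ⟨e,t⟩ applied to e yields t.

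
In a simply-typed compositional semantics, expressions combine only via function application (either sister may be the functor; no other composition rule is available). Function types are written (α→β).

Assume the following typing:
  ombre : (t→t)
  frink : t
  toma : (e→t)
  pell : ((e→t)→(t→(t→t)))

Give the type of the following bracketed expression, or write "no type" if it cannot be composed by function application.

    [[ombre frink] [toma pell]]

[ombre frink]: functor ombre : (t→t), argument frink : t; result t.
[toma pell]: functor pell : ((e→t)→(t→(t→t))), argument toma : (e→t); result (t→(t→t)).
[[ombre frink] [toma pell]]: functor [toma pell] : (t→(t→t)), argument [ombre frink] : t; result (t→t).

(t→t)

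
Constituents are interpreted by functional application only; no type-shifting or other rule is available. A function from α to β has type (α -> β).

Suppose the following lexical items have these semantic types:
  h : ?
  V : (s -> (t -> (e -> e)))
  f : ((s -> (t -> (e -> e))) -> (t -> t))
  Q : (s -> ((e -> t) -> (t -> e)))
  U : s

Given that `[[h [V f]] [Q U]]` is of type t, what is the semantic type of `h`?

For [[h [V f]] [Q U]] to have type t with [Q U] of type ((e -> t) -> (t -> e)), [h [V f]] must be the function: [h [V f]] : (((e -> t) -> (t -> e)) -> t).
For [h [V f]] to have type (((e -> t) -> (t -> e)) -> t) with [V f] of type (t -> t), h must be the function: h : ((t -> t) -> (((e -> t) -> (t -> e)) -> t)).

((t -> t) -> (((e -> t) -> (t -> e)) -> t))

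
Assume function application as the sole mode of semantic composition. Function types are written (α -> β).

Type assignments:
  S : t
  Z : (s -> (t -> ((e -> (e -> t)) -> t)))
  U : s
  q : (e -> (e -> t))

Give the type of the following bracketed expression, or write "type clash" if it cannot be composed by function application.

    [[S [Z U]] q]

[Z U]: Z is (s -> (t -> ((e -> (e -> t)) -> t))), U is s; result (t -> ((e -> (e -> t)) -> t)).
[S [Z U]]: [Z U] is (t -> ((e -> (e -> t)) -> t)), S is t; result ((e -> (e -> t)) -> t).
[[S [Z U]] q]: [S [Z U]] is ((e -> (e -> t)) -> t), q is (e -> (e -> t)); result t.

t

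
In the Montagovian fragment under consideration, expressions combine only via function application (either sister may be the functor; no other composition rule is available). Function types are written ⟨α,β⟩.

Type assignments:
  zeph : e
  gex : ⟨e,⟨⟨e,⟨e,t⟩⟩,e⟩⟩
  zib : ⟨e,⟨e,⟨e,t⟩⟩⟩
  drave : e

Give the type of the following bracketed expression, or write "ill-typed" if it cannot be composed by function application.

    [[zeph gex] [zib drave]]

e

[zeph gex]: functor gex : ⟨e,⟨⟨e,⟨e,t⟩⟩,e⟩⟩, argument zeph : e; result ⟨⟨e,⟨e,t⟩⟩,e⟩.
[zib drave]: functor zib : ⟨e,⟨e,⟨e,t⟩⟩⟩, argument drave : e; result ⟨e,⟨e,t⟩⟩.
[[zeph gex] [zib drave]]: functor [zeph gex] : ⟨⟨e,⟨e,t⟩⟩,e⟩, argument [zib drave] : ⟨e,⟨e,t⟩⟩; result e.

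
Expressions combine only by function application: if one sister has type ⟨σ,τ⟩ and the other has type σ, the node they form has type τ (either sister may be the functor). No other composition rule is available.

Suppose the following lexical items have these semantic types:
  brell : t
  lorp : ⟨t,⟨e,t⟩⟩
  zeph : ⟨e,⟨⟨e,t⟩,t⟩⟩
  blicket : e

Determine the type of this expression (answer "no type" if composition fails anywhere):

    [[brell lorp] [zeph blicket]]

t

[brell lorp]: lorp is ⟨t,⟨e,t⟩⟩, brell is t; result ⟨e,t⟩.
[zeph blicket]: zeph is ⟨e,⟨⟨e,t⟩,t⟩⟩, blicket is e; result ⟨⟨e,t⟩,t⟩.
[[brell lorp] [zeph blicket]]: [zeph blicket] is ⟨⟨e,t⟩,t⟩, [brell lorp] is ⟨e,t⟩; result t.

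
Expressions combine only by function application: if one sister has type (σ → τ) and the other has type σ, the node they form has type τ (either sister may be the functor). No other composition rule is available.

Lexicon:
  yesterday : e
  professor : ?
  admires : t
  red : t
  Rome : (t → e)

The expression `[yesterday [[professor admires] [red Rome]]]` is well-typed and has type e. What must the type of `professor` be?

[yesterday [[professor admires] [red Rome]]] must have type e. The sister yesterday has type e; that is not a function onto e, so [[professor admires] [red Rome]] must be the functor, of type (e → e).
[[professor admires] [red Rome]] must have type (e → e). The sister [red Rome] has type e; that is not a function onto (e → e), so [professor admires] must be the functor, of type (e → (e → e)).
[professor admires] must have type (e → (e → e)). The sister admires has type t; that is not a function onto (e → (e → e)), so professor must be the functor, of type (t → (e → (e → e))).

(t → (e → (e → e)))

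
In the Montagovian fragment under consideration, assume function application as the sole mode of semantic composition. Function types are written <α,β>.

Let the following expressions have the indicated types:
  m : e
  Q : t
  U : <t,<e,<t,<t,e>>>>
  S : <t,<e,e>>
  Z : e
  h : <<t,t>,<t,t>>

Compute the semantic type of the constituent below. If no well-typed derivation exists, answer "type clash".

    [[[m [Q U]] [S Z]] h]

type clash

[Q U] — U of type <t,<e,<t,<t,e>>>> combines with Q of type t: type <e,<t,<t,e>>>.
[m [Q U]] — [Q U] of type <e,<t,<t,e>>> combines with m of type e: type <t,<t,e>>.
[S Z]: <t,<e,e>> with e — neither is a function whose domain matches the other; composition fails here.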